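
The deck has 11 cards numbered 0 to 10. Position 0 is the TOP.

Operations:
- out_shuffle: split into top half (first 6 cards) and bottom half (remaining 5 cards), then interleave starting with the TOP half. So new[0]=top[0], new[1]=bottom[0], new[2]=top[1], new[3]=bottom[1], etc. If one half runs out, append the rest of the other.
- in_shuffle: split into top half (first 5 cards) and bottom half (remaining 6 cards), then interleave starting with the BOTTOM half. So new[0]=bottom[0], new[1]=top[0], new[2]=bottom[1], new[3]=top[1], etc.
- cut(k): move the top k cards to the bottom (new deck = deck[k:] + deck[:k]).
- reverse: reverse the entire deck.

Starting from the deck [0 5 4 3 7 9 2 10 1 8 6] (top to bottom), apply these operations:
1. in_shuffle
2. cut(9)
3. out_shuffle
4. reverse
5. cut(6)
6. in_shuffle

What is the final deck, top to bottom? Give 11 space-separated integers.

After op 1 (in_shuffle): [9 0 2 5 10 4 1 3 8 7 6]
After op 2 (cut(9)): [7 6 9 0 2 5 10 4 1 3 8]
After op 3 (out_shuffle): [7 10 6 4 9 1 0 3 2 8 5]
After op 4 (reverse): [5 8 2 3 0 1 9 4 6 10 7]
After op 5 (cut(6)): [9 4 6 10 7 5 8 2 3 0 1]
After op 6 (in_shuffle): [5 9 8 4 2 6 3 10 0 7 1]

Answer: 5 9 8 4 2 6 3 10 0 7 1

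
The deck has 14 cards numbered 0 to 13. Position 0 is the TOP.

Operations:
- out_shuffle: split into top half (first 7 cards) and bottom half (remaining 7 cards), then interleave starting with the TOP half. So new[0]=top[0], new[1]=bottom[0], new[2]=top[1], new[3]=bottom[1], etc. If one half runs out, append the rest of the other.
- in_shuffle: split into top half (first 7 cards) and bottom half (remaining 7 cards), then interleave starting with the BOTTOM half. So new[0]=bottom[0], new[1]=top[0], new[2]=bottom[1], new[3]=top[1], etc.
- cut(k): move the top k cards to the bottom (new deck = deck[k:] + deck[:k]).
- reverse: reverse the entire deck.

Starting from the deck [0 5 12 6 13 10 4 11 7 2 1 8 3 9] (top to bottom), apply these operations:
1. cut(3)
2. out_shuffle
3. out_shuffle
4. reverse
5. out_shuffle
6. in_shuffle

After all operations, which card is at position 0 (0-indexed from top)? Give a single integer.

After op 1 (cut(3)): [6 13 10 4 11 7 2 1 8 3 9 0 5 12]
After op 2 (out_shuffle): [6 1 13 8 10 3 4 9 11 0 7 5 2 12]
After op 3 (out_shuffle): [6 9 1 11 13 0 8 7 10 5 3 2 4 12]
After op 4 (reverse): [12 4 2 3 5 10 7 8 0 13 11 1 9 6]
After op 5 (out_shuffle): [12 8 4 0 2 13 3 11 5 1 10 9 7 6]
After op 6 (in_shuffle): [11 12 5 8 1 4 10 0 9 2 7 13 6 3]
Position 0: card 11.

Answer: 11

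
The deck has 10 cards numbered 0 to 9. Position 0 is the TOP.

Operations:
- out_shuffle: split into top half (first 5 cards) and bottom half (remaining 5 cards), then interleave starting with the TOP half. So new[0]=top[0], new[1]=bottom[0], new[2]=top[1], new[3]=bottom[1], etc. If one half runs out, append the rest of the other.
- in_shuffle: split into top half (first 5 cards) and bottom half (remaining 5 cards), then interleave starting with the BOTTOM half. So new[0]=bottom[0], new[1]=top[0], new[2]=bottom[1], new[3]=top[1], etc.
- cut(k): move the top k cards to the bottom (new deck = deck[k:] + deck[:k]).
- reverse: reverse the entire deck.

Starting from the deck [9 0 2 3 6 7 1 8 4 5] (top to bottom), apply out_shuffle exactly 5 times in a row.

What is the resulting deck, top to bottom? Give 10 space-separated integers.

Answer: 9 2 6 1 4 0 3 7 8 5

Derivation:
After op 1 (out_shuffle): [9 7 0 1 2 8 3 4 6 5]
After op 2 (out_shuffle): [9 8 7 3 0 4 1 6 2 5]
After op 3 (out_shuffle): [9 4 8 1 7 6 3 2 0 5]
After op 4 (out_shuffle): [9 6 4 3 8 2 1 0 7 5]
After op 5 (out_shuffle): [9 2 6 1 4 0 3 7 8 5]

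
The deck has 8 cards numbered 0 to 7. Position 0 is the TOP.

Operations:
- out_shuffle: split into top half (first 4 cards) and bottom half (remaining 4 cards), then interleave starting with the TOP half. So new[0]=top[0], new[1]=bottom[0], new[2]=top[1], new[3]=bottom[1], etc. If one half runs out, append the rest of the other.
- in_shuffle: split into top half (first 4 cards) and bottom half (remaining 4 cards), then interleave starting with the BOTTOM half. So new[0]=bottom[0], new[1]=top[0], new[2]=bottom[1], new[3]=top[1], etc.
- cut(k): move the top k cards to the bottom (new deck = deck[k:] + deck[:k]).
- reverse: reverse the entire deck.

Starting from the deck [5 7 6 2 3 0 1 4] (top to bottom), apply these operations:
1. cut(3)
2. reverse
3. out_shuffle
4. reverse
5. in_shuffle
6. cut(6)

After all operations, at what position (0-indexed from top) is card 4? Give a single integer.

After op 1 (cut(3)): [2 3 0 1 4 5 7 6]
After op 2 (reverse): [6 7 5 4 1 0 3 2]
After op 3 (out_shuffle): [6 1 7 0 5 3 4 2]
After op 4 (reverse): [2 4 3 5 0 7 1 6]
After op 5 (in_shuffle): [0 2 7 4 1 3 6 5]
After op 6 (cut(6)): [6 5 0 2 7 4 1 3]
Card 4 is at position 5.

Answer: 5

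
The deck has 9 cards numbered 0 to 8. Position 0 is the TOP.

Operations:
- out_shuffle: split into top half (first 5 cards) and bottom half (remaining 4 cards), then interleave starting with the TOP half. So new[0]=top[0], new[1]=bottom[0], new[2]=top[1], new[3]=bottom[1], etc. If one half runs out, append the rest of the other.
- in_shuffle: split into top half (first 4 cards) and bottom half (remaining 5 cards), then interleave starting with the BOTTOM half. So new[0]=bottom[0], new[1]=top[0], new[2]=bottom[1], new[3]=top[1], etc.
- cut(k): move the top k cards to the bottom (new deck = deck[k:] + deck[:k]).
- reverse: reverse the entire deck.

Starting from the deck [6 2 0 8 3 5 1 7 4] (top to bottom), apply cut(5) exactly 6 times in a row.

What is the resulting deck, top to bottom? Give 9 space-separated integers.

After op 1 (cut(5)): [5 1 7 4 6 2 0 8 3]
After op 2 (cut(5)): [2 0 8 3 5 1 7 4 6]
After op 3 (cut(5)): [1 7 4 6 2 0 8 3 5]
After op 4 (cut(5)): [0 8 3 5 1 7 4 6 2]
After op 5 (cut(5)): [7 4 6 2 0 8 3 5 1]
After op 6 (cut(5)): [8 3 5 1 7 4 6 2 0]

Answer: 8 3 5 1 7 4 6 2 0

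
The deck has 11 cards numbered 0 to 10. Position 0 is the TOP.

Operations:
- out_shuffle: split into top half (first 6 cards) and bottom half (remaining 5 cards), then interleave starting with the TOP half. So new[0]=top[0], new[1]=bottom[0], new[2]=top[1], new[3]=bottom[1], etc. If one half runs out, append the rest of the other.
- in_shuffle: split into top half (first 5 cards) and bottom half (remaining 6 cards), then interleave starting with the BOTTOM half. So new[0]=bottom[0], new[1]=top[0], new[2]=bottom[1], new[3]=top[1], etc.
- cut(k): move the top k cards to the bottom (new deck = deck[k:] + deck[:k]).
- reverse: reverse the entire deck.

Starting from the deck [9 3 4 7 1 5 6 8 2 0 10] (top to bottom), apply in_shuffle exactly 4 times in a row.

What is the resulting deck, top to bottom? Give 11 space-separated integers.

After op 1 (in_shuffle): [5 9 6 3 8 4 2 7 0 1 10]
After op 2 (in_shuffle): [4 5 2 9 7 6 0 3 1 8 10]
After op 3 (in_shuffle): [6 4 0 5 3 2 1 9 8 7 10]
After op 4 (in_shuffle): [2 6 1 4 9 0 8 5 7 3 10]

Answer: 2 6 1 4 9 0 8 5 7 3 10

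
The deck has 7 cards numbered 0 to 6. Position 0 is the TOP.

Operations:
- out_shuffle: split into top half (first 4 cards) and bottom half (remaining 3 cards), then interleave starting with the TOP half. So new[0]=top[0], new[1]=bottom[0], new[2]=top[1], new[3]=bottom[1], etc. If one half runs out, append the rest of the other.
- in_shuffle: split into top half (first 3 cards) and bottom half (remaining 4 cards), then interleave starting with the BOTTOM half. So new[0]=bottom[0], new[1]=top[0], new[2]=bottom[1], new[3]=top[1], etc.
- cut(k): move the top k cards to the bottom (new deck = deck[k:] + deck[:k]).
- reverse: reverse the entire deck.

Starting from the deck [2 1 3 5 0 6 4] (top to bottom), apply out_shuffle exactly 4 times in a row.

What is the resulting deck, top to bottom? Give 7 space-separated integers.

After op 1 (out_shuffle): [2 0 1 6 3 4 5]
After op 2 (out_shuffle): [2 3 0 4 1 5 6]
After op 3 (out_shuffle): [2 1 3 5 0 6 4]
After op 4 (out_shuffle): [2 0 1 6 3 4 5]

Answer: 2 0 1 6 3 4 5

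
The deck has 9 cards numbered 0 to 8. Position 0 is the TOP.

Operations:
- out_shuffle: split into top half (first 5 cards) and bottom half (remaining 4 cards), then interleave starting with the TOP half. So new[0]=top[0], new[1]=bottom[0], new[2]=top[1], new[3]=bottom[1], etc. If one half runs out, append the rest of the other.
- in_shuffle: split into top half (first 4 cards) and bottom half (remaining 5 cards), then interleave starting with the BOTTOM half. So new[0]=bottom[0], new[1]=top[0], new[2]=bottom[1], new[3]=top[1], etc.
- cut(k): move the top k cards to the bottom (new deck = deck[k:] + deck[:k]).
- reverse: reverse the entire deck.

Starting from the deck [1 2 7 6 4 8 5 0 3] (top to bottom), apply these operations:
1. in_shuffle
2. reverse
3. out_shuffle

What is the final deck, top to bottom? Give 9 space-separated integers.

Answer: 3 2 6 8 0 1 7 4 5

Derivation:
After op 1 (in_shuffle): [4 1 8 2 5 7 0 6 3]
After op 2 (reverse): [3 6 0 7 5 2 8 1 4]
After op 3 (out_shuffle): [3 2 6 8 0 1 7 4 5]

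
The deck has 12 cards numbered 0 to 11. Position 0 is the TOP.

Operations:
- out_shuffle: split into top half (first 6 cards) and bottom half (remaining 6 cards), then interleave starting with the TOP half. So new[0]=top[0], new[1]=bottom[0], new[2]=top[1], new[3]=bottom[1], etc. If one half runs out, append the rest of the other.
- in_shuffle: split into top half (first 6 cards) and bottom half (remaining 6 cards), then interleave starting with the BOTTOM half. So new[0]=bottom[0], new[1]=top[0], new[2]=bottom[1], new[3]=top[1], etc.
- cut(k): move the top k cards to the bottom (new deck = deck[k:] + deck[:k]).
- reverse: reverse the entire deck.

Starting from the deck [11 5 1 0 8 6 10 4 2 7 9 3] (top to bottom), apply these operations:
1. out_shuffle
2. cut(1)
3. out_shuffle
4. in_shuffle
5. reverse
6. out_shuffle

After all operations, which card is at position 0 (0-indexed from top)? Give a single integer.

After op 1 (out_shuffle): [11 10 5 4 1 2 0 7 8 9 6 3]
After op 2 (cut(1)): [10 5 4 1 2 0 7 8 9 6 3 11]
After op 3 (out_shuffle): [10 7 5 8 4 9 1 6 2 3 0 11]
After op 4 (in_shuffle): [1 10 6 7 2 5 3 8 0 4 11 9]
After op 5 (reverse): [9 11 4 0 8 3 5 2 7 6 10 1]
After op 6 (out_shuffle): [9 5 11 2 4 7 0 6 8 10 3 1]
Position 0: card 9.

Answer: 9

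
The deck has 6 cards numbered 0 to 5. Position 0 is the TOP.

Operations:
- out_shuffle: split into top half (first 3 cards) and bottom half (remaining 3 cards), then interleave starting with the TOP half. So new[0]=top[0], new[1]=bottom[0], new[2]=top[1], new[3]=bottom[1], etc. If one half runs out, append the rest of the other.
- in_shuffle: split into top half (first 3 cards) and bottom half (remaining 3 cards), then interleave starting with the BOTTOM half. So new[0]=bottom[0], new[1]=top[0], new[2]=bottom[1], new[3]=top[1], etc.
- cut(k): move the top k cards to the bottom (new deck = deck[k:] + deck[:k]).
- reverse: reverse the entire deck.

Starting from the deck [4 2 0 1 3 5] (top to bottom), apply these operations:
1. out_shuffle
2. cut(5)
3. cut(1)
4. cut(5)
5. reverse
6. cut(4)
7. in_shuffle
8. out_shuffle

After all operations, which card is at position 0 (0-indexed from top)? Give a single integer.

After op 1 (out_shuffle): [4 1 2 3 0 5]
After op 2 (cut(5)): [5 4 1 2 3 0]
After op 3 (cut(1)): [4 1 2 3 0 5]
After op 4 (cut(5)): [5 4 1 2 3 0]
After op 5 (reverse): [0 3 2 1 4 5]
After op 6 (cut(4)): [4 5 0 3 2 1]
After op 7 (in_shuffle): [3 4 2 5 1 0]
After op 8 (out_shuffle): [3 5 4 1 2 0]
Position 0: card 3.

Answer: 3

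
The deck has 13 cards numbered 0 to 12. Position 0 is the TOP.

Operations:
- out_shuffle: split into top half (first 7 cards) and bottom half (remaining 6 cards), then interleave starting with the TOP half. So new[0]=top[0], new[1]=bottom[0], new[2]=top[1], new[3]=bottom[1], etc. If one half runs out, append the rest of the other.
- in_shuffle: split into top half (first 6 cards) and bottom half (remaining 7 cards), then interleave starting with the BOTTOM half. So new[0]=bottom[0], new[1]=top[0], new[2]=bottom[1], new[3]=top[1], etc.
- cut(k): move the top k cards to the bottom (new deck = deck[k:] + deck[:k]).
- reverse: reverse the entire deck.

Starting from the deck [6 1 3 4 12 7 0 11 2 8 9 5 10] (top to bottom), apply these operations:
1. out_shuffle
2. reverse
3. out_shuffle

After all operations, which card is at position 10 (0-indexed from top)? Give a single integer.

After op 1 (out_shuffle): [6 11 1 2 3 8 4 9 12 5 7 10 0]
After op 2 (reverse): [0 10 7 5 12 9 4 8 3 2 1 11 6]
After op 3 (out_shuffle): [0 8 10 3 7 2 5 1 12 11 9 6 4]
Position 10: card 9.

Answer: 9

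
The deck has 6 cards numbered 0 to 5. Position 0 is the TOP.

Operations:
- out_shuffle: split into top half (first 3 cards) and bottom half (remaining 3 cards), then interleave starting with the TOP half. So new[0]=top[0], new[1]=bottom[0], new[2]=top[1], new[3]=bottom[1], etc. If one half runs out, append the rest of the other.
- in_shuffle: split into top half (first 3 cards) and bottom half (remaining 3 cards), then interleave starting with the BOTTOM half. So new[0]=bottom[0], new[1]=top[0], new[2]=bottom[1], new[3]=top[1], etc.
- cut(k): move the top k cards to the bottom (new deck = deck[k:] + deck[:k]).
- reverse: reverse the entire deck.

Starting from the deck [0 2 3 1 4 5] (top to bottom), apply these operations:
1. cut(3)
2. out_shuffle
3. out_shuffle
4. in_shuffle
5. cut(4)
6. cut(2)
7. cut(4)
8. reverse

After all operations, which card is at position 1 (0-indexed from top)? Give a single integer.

After op 1 (cut(3)): [1 4 5 0 2 3]
After op 2 (out_shuffle): [1 0 4 2 5 3]
After op 3 (out_shuffle): [1 2 0 5 4 3]
After op 4 (in_shuffle): [5 1 4 2 3 0]
After op 5 (cut(4)): [3 0 5 1 4 2]
After op 6 (cut(2)): [5 1 4 2 3 0]
After op 7 (cut(4)): [3 0 5 1 4 2]
After op 8 (reverse): [2 4 1 5 0 3]
Position 1: card 4.

Answer: 4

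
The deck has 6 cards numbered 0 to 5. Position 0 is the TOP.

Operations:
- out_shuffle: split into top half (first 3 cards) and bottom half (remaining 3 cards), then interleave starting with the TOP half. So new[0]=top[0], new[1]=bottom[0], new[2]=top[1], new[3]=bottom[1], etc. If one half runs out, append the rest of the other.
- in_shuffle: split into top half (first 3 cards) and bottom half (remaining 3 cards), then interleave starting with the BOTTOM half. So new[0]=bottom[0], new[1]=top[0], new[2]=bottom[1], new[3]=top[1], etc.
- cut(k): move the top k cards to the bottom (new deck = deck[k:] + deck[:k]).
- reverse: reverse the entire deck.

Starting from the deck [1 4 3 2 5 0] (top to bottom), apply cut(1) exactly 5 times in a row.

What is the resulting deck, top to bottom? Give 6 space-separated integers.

After op 1 (cut(1)): [4 3 2 5 0 1]
After op 2 (cut(1)): [3 2 5 0 1 4]
After op 3 (cut(1)): [2 5 0 1 4 3]
After op 4 (cut(1)): [5 0 1 4 3 2]
After op 5 (cut(1)): [0 1 4 3 2 5]

Answer: 0 1 4 3 2 5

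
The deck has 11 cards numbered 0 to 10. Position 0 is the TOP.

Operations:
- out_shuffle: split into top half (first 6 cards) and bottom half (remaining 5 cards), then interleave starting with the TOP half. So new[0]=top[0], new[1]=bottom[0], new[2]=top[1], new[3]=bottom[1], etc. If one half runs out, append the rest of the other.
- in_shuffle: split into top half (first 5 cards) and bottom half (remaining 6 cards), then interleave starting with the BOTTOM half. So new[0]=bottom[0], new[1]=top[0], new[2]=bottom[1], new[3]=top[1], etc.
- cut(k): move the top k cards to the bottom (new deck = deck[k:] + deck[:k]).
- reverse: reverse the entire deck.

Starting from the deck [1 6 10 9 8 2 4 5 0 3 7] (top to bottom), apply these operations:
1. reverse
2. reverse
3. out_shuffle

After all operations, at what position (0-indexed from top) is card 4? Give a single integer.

After op 1 (reverse): [7 3 0 5 4 2 8 9 10 6 1]
After op 2 (reverse): [1 6 10 9 8 2 4 5 0 3 7]
After op 3 (out_shuffle): [1 4 6 5 10 0 9 3 8 7 2]
Card 4 is at position 1.

Answer: 1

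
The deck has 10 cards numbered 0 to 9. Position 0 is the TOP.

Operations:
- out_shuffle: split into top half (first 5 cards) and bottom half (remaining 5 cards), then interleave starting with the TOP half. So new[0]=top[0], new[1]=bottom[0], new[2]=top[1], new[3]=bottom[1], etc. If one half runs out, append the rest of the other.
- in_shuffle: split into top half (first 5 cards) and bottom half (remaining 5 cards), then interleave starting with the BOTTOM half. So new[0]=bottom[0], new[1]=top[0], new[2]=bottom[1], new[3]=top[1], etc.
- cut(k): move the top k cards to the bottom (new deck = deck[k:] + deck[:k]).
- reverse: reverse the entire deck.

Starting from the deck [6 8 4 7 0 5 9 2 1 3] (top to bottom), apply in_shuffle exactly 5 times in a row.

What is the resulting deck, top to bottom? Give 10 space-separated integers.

Answer: 3 1 2 9 5 0 7 4 8 6

Derivation:
After op 1 (in_shuffle): [5 6 9 8 2 4 1 7 3 0]
After op 2 (in_shuffle): [4 5 1 6 7 9 3 8 0 2]
After op 3 (in_shuffle): [9 4 3 5 8 1 0 6 2 7]
After op 4 (in_shuffle): [1 9 0 4 6 3 2 5 7 8]
After op 5 (in_shuffle): [3 1 2 9 5 0 7 4 8 6]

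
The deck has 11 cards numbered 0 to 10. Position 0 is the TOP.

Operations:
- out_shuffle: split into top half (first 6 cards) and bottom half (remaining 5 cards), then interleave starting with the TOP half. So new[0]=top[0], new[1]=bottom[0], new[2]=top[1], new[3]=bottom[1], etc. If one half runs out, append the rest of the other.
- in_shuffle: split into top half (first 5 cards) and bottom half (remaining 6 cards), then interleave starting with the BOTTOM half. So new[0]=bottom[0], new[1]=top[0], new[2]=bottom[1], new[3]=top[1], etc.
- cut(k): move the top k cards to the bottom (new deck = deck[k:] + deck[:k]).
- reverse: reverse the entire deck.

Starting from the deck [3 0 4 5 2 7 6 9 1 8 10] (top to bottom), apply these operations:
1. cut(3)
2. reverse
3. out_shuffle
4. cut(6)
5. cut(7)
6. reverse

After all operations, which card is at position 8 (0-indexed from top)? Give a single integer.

After op 1 (cut(3)): [5 2 7 6 9 1 8 10 3 0 4]
After op 2 (reverse): [4 0 3 10 8 1 9 6 7 2 5]
After op 3 (out_shuffle): [4 9 0 6 3 7 10 2 8 5 1]
After op 4 (cut(6)): [10 2 8 5 1 4 9 0 6 3 7]
After op 5 (cut(7)): [0 6 3 7 10 2 8 5 1 4 9]
After op 6 (reverse): [9 4 1 5 8 2 10 7 3 6 0]
Position 8: card 3.

Answer: 3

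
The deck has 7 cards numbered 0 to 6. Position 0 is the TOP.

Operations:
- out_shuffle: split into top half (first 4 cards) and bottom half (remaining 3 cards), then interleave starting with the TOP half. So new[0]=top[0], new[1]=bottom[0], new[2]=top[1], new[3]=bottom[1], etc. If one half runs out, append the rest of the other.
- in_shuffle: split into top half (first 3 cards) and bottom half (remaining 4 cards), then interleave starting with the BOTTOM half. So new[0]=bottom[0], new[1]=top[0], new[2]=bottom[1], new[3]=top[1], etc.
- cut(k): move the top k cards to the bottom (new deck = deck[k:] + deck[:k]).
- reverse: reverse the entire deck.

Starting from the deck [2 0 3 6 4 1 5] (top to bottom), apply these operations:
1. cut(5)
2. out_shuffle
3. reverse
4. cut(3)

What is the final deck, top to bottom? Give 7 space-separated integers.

Answer: 6 5 3 1 0 4 2

Derivation:
After op 1 (cut(5)): [1 5 2 0 3 6 4]
After op 2 (out_shuffle): [1 3 5 6 2 4 0]
After op 3 (reverse): [0 4 2 6 5 3 1]
After op 4 (cut(3)): [6 5 3 1 0 4 2]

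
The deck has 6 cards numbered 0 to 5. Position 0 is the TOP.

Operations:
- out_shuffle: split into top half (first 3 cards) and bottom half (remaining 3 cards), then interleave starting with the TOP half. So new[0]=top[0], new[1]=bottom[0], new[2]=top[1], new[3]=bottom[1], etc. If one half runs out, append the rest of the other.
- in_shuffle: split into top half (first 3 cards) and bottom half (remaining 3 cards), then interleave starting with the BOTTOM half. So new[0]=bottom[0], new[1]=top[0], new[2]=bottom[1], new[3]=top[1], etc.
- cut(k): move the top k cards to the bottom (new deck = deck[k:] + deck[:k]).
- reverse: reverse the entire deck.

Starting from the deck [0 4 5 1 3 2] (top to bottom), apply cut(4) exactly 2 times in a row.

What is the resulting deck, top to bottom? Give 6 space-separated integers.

Answer: 5 1 3 2 0 4

Derivation:
After op 1 (cut(4)): [3 2 0 4 5 1]
After op 2 (cut(4)): [5 1 3 2 0 4]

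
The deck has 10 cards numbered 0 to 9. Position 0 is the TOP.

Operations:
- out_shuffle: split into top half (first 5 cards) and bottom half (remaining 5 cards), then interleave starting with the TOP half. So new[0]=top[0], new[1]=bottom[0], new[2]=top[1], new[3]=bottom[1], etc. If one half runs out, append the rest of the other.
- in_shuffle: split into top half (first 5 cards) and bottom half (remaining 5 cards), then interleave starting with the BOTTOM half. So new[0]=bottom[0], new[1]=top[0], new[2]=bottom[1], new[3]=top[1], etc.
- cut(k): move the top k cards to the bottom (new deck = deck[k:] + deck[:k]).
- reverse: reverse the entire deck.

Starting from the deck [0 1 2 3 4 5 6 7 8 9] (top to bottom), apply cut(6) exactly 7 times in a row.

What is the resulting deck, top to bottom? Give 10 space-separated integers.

After op 1 (cut(6)): [6 7 8 9 0 1 2 3 4 5]
After op 2 (cut(6)): [2 3 4 5 6 7 8 9 0 1]
After op 3 (cut(6)): [8 9 0 1 2 3 4 5 6 7]
After op 4 (cut(6)): [4 5 6 7 8 9 0 1 2 3]
After op 5 (cut(6)): [0 1 2 3 4 5 6 7 8 9]
After op 6 (cut(6)): [6 7 8 9 0 1 2 3 4 5]
After op 7 (cut(6)): [2 3 4 5 6 7 8 9 0 1]

Answer: 2 3 4 5 6 7 8 9 0 1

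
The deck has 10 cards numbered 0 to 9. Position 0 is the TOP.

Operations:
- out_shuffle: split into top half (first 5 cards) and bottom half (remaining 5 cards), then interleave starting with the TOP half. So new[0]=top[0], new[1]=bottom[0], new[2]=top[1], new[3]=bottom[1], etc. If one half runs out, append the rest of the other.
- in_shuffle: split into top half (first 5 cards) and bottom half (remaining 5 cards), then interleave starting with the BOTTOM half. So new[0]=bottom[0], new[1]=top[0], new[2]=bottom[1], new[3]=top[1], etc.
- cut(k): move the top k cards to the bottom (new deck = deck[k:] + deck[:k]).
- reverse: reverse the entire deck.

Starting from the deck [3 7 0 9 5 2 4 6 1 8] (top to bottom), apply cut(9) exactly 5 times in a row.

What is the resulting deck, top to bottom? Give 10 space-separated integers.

Answer: 2 4 6 1 8 3 7 0 9 5

Derivation:
After op 1 (cut(9)): [8 3 7 0 9 5 2 4 6 1]
After op 2 (cut(9)): [1 8 3 7 0 9 5 2 4 6]
After op 3 (cut(9)): [6 1 8 3 7 0 9 5 2 4]
After op 4 (cut(9)): [4 6 1 8 3 7 0 9 5 2]
After op 5 (cut(9)): [2 4 6 1 8 3 7 0 9 5]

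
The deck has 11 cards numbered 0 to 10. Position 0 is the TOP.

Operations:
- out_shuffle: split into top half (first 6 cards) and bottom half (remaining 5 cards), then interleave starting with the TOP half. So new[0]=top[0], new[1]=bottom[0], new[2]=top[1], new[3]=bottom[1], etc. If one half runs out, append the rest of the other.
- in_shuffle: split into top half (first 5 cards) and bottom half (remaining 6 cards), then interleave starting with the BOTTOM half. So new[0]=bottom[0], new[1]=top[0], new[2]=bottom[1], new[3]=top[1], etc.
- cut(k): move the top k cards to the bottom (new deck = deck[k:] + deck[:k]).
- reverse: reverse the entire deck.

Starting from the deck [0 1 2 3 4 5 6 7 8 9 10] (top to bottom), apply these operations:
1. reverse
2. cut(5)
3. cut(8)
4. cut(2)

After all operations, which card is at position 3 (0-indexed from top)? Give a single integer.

Answer: 3

Derivation:
After op 1 (reverse): [10 9 8 7 6 5 4 3 2 1 0]
After op 2 (cut(5)): [5 4 3 2 1 0 10 9 8 7 6]
After op 3 (cut(8)): [8 7 6 5 4 3 2 1 0 10 9]
After op 4 (cut(2)): [6 5 4 3 2 1 0 10 9 8 7]
Position 3: card 3.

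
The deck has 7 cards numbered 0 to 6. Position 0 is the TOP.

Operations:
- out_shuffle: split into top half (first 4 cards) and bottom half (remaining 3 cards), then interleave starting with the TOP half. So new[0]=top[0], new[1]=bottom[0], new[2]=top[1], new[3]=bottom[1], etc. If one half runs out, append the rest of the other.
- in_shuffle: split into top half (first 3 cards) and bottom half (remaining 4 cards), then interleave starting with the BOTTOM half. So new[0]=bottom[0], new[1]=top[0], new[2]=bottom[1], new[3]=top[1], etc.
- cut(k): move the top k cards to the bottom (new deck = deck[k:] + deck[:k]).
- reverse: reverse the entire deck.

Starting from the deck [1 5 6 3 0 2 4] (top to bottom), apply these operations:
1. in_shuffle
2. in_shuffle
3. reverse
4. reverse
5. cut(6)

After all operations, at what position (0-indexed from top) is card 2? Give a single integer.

Answer: 3

Derivation:
After op 1 (in_shuffle): [3 1 0 5 2 6 4]
After op 2 (in_shuffle): [5 3 2 1 6 0 4]
After op 3 (reverse): [4 0 6 1 2 3 5]
After op 4 (reverse): [5 3 2 1 6 0 4]
After op 5 (cut(6)): [4 5 3 2 1 6 0]
Card 2 is at position 3.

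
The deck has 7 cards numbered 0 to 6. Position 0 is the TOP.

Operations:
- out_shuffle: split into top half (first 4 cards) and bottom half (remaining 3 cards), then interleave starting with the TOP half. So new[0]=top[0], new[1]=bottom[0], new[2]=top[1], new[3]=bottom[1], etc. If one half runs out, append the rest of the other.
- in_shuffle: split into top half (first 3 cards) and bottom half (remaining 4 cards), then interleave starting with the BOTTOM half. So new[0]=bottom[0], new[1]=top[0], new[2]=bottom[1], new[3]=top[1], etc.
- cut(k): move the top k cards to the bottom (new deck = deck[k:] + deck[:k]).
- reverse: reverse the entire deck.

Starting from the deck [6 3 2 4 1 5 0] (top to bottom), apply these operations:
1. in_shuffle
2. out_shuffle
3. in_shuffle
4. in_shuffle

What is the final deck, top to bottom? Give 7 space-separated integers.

After op 1 (in_shuffle): [4 6 1 3 5 2 0]
After op 2 (out_shuffle): [4 5 6 2 1 0 3]
After op 3 (in_shuffle): [2 4 1 5 0 6 3]
After op 4 (in_shuffle): [5 2 0 4 6 1 3]

Answer: 5 2 0 4 6 1 3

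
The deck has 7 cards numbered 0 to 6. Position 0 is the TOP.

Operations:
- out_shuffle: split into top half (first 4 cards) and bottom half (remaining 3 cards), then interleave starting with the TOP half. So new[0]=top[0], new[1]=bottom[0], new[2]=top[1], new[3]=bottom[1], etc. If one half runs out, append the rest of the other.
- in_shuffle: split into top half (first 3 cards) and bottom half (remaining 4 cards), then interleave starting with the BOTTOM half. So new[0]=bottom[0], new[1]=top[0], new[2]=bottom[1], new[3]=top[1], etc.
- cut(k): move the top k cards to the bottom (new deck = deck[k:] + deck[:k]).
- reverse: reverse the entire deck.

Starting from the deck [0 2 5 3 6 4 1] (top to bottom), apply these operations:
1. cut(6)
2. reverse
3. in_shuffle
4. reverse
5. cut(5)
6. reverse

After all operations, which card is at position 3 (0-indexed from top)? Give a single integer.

Answer: 3

Derivation:
After op 1 (cut(6)): [1 0 2 5 3 6 4]
After op 2 (reverse): [4 6 3 5 2 0 1]
After op 3 (in_shuffle): [5 4 2 6 0 3 1]
After op 4 (reverse): [1 3 0 6 2 4 5]
After op 5 (cut(5)): [4 5 1 3 0 6 2]
After op 6 (reverse): [2 6 0 3 1 5 4]
Position 3: card 3.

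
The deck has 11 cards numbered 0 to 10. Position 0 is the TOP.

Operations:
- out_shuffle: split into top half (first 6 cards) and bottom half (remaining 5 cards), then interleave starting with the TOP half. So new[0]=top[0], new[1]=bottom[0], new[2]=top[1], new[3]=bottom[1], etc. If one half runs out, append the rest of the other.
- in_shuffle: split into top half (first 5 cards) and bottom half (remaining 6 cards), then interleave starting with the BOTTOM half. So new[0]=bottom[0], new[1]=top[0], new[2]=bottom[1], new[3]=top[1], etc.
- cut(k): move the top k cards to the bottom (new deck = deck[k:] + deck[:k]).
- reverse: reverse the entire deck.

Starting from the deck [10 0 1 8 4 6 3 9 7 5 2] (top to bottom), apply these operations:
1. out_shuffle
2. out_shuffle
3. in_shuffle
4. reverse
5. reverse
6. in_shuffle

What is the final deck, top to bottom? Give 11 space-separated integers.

After op 1 (out_shuffle): [10 3 0 9 1 7 8 5 4 2 6]
After op 2 (out_shuffle): [10 8 3 5 0 4 9 2 1 6 7]
After op 3 (in_shuffle): [4 10 9 8 2 3 1 5 6 0 7]
After op 4 (reverse): [7 0 6 5 1 3 2 8 9 10 4]
After op 5 (reverse): [4 10 9 8 2 3 1 5 6 0 7]
After op 6 (in_shuffle): [3 4 1 10 5 9 6 8 0 2 7]

Answer: 3 4 1 10 5 9 6 8 0 2 7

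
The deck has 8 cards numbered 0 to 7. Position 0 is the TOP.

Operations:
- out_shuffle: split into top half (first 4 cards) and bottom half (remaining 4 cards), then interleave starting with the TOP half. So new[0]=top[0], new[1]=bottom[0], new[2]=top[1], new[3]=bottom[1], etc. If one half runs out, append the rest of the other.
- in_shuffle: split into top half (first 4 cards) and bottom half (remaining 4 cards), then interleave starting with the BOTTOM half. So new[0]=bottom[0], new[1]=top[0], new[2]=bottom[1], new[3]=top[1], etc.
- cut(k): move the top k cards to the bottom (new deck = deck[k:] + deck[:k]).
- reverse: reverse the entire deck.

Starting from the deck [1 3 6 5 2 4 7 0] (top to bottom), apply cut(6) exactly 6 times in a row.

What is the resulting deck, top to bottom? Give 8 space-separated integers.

Answer: 2 4 7 0 1 3 6 5

Derivation:
After op 1 (cut(6)): [7 0 1 3 6 5 2 4]
After op 2 (cut(6)): [2 4 7 0 1 3 6 5]
After op 3 (cut(6)): [6 5 2 4 7 0 1 3]
After op 4 (cut(6)): [1 3 6 5 2 4 7 0]
After op 5 (cut(6)): [7 0 1 3 6 5 2 4]
After op 6 (cut(6)): [2 4 7 0 1 3 6 5]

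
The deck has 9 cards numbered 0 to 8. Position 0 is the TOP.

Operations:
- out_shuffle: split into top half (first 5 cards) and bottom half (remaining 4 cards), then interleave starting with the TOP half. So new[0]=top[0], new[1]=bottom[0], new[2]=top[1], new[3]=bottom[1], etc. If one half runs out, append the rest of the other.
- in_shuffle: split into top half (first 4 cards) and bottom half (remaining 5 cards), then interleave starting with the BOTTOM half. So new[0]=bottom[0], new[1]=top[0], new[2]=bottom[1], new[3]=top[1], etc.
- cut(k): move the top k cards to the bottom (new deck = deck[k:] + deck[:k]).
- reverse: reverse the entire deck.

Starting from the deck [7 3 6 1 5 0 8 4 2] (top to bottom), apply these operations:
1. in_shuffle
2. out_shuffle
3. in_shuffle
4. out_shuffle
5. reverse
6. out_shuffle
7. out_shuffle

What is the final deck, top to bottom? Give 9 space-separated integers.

After op 1 (in_shuffle): [5 7 0 3 8 6 4 1 2]
After op 2 (out_shuffle): [5 6 7 4 0 1 3 2 8]
After op 3 (in_shuffle): [0 5 1 6 3 7 2 4 8]
After op 4 (out_shuffle): [0 7 5 2 1 4 6 8 3]
After op 5 (reverse): [3 8 6 4 1 2 5 7 0]
After op 6 (out_shuffle): [3 2 8 5 6 7 4 0 1]
After op 7 (out_shuffle): [3 7 2 4 8 0 5 1 6]

Answer: 3 7 2 4 8 0 5 1 6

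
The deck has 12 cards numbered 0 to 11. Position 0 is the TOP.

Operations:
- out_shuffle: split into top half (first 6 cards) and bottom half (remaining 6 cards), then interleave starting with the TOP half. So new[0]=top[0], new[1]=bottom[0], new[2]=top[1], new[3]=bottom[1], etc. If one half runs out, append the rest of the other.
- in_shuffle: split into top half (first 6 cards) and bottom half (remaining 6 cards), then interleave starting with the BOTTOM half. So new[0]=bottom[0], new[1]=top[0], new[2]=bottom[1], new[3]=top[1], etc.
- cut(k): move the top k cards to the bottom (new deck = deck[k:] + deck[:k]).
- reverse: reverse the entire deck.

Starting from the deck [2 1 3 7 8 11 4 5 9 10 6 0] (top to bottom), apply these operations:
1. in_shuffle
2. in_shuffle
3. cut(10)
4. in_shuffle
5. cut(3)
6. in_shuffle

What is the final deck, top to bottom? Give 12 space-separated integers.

Answer: 7 3 9 8 2 10 6 1 11 4 5 0

Derivation:
After op 1 (in_shuffle): [4 2 5 1 9 3 10 7 6 8 0 11]
After op 2 (in_shuffle): [10 4 7 2 6 5 8 1 0 9 11 3]
After op 3 (cut(10)): [11 3 10 4 7 2 6 5 8 1 0 9]
After op 4 (in_shuffle): [6 11 5 3 8 10 1 4 0 7 9 2]
After op 5 (cut(3)): [3 8 10 1 4 0 7 9 2 6 11 5]
After op 6 (in_shuffle): [7 3 9 8 2 10 6 1 11 4 5 0]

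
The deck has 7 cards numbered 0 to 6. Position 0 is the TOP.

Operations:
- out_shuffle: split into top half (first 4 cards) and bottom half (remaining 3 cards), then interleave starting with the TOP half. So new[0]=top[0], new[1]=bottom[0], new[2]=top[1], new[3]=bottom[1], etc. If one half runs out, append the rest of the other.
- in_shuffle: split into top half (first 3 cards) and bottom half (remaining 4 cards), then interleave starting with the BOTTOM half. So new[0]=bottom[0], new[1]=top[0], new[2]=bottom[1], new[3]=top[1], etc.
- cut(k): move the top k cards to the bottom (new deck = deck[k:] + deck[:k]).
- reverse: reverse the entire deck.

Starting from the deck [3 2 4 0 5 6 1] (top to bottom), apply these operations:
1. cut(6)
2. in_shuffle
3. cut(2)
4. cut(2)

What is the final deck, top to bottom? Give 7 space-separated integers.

After op 1 (cut(6)): [1 3 2 4 0 5 6]
After op 2 (in_shuffle): [4 1 0 3 5 2 6]
After op 3 (cut(2)): [0 3 5 2 6 4 1]
After op 4 (cut(2)): [5 2 6 4 1 0 3]

Answer: 5 2 6 4 1 0 3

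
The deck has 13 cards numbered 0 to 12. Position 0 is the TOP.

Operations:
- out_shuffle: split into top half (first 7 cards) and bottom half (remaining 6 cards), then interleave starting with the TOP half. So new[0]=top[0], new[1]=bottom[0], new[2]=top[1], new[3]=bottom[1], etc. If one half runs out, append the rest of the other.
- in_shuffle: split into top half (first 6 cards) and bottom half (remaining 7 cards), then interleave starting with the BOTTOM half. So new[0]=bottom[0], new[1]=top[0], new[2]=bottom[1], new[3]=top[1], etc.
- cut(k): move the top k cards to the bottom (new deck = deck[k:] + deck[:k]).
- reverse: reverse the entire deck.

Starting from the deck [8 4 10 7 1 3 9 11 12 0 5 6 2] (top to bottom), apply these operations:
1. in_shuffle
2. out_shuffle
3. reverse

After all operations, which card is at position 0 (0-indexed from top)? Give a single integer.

Answer: 0

Derivation:
After op 1 (in_shuffle): [9 8 11 4 12 10 0 7 5 1 6 3 2]
After op 2 (out_shuffle): [9 7 8 5 11 1 4 6 12 3 10 2 0]
After op 3 (reverse): [0 2 10 3 12 6 4 1 11 5 8 7 9]
Position 0: card 0.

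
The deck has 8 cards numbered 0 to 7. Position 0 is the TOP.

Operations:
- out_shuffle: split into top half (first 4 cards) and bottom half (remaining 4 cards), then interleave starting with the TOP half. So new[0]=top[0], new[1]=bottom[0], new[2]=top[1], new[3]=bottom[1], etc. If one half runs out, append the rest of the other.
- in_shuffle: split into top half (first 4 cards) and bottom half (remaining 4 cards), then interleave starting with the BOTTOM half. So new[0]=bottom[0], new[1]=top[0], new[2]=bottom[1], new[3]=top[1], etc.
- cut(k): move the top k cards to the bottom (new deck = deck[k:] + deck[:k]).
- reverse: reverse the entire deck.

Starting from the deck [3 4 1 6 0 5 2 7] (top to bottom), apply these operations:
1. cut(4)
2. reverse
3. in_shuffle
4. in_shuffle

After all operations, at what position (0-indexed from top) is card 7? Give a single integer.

After op 1 (cut(4)): [0 5 2 7 3 4 1 6]
After op 2 (reverse): [6 1 4 3 7 2 5 0]
After op 3 (in_shuffle): [7 6 2 1 5 4 0 3]
After op 4 (in_shuffle): [5 7 4 6 0 2 3 1]
Card 7 is at position 1.

Answer: 1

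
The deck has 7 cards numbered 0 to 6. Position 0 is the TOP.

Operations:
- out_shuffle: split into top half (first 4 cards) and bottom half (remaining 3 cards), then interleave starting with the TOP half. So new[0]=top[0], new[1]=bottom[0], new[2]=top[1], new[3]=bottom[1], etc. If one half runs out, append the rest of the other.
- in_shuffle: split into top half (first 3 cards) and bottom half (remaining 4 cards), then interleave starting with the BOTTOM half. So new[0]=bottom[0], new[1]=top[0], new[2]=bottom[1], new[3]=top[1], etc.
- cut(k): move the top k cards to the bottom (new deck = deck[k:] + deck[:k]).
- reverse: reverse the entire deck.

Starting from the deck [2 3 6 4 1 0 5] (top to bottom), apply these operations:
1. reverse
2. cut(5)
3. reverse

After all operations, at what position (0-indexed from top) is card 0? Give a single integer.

Answer: 3

Derivation:
After op 1 (reverse): [5 0 1 4 6 3 2]
After op 2 (cut(5)): [3 2 5 0 1 4 6]
After op 3 (reverse): [6 4 1 0 5 2 3]
Card 0 is at position 3.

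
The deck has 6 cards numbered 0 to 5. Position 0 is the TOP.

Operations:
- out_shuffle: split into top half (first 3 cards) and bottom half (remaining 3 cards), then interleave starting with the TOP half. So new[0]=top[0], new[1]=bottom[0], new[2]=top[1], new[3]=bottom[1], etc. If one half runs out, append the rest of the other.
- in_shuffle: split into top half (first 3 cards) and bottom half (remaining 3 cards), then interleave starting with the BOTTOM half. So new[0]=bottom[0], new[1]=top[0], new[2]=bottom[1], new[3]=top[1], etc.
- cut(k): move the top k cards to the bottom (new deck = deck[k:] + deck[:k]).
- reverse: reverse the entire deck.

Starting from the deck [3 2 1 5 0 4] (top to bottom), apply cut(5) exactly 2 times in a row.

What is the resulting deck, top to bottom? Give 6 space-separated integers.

Answer: 0 4 3 2 1 5

Derivation:
After op 1 (cut(5)): [4 3 2 1 5 0]
After op 2 (cut(5)): [0 4 3 2 1 5]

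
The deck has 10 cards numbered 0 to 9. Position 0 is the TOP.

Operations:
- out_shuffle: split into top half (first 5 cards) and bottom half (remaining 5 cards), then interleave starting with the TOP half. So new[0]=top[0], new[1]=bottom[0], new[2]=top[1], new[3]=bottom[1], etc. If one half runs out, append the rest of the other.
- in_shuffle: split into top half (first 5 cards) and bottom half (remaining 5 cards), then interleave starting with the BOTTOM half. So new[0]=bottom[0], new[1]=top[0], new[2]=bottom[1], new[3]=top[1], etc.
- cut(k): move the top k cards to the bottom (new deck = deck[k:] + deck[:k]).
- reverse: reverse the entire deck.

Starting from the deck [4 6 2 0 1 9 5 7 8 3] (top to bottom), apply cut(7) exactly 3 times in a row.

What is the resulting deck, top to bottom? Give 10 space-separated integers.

Answer: 6 2 0 1 9 5 7 8 3 4

Derivation:
After op 1 (cut(7)): [7 8 3 4 6 2 0 1 9 5]
After op 2 (cut(7)): [1 9 5 7 8 3 4 6 2 0]
After op 3 (cut(7)): [6 2 0 1 9 5 7 8 3 4]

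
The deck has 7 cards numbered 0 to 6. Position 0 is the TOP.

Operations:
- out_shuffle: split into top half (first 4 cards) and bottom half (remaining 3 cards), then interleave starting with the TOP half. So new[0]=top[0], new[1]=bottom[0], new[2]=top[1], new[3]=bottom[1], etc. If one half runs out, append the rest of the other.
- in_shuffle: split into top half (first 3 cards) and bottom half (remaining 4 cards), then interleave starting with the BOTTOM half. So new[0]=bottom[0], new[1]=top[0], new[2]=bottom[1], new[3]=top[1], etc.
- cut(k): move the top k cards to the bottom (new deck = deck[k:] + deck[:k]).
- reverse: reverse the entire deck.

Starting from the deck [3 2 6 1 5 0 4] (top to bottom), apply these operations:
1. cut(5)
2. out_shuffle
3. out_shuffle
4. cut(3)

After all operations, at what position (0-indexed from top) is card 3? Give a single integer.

Answer: 5

Derivation:
After op 1 (cut(5)): [0 4 3 2 6 1 5]
After op 2 (out_shuffle): [0 6 4 1 3 5 2]
After op 3 (out_shuffle): [0 3 6 5 4 2 1]
After op 4 (cut(3)): [5 4 2 1 0 3 6]
Card 3 is at position 5.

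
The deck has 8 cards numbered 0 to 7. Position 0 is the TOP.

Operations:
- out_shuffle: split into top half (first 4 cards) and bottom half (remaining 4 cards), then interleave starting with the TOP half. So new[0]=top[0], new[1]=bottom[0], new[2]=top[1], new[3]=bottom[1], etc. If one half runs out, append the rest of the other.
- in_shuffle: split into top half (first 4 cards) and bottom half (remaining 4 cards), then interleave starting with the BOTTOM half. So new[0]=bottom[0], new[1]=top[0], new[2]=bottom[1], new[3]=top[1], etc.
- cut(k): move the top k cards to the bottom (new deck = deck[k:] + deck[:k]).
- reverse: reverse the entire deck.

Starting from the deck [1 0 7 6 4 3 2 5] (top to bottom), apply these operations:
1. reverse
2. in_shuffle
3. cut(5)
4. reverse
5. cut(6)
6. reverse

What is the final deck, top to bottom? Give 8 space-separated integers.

Answer: 4 6 5 7 2 0 3 1

Derivation:
After op 1 (reverse): [5 2 3 4 6 7 0 1]
After op 2 (in_shuffle): [6 5 7 2 0 3 1 4]
After op 3 (cut(5)): [3 1 4 6 5 7 2 0]
After op 4 (reverse): [0 2 7 5 6 4 1 3]
After op 5 (cut(6)): [1 3 0 2 7 5 6 4]
After op 6 (reverse): [4 6 5 7 2 0 3 1]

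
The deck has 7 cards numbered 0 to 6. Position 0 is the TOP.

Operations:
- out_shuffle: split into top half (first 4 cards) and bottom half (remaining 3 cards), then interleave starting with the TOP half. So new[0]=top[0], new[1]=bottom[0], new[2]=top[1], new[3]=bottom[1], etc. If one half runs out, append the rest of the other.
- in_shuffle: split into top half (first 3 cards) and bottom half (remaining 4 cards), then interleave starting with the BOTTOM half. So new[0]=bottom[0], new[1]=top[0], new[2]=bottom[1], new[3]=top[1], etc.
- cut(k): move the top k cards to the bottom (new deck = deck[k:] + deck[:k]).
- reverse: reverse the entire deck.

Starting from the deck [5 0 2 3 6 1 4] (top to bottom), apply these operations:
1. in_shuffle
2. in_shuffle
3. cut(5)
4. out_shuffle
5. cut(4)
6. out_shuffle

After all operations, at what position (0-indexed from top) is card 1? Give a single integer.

After op 1 (in_shuffle): [3 5 6 0 1 2 4]
After op 2 (in_shuffle): [0 3 1 5 2 6 4]
After op 3 (cut(5)): [6 4 0 3 1 5 2]
After op 4 (out_shuffle): [6 1 4 5 0 2 3]
After op 5 (cut(4)): [0 2 3 6 1 4 5]
After op 6 (out_shuffle): [0 1 2 4 3 5 6]
Card 1 is at position 1.

Answer: 1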